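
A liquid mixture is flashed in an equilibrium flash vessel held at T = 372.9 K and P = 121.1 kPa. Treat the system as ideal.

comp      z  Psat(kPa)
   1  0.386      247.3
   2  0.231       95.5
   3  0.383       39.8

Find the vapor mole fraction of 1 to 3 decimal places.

y_1 = 0.669

Raoult's law: Kᵢ = Pᵢˢᵃᵗ/P = Pᵢˢᵃᵗ/121.1.
  K_1 = 247.3/121.1 = 2.04211, K_2 = 95.5/121.1 = 0.78860, K_3 = 39.8/121.1 = 0.32865
Let β = V/F and solve Σ zᵢ(Kᵢ−1)/(1+β(Kᵢ−1)) = 0.
Check two-phase: ΣzᵢKᵢ = 1.096 > 1 and Σzᵢ/Kᵢ = 1.647 > 1, so g(0) = 0.096 > 0 and g(1) = -0.647 < 0.
Newton–Raphson from β = 0.47:
  β = 0.470: g = -0.1599, g' = -0.570 → β = 0.190
  β = 0.190: g = -0.0096, g' = -0.530 → β = 0.171
  β = 0.171: g = 0.0000, g' = -0.533 → β = 0.172
Converged at β = 0.172.
Compositions from xᵢ = zᵢ/(1+β(Kᵢ−1)), yᵢ = Kᵢxᵢ:
  1: x = 0.327, y = 0.669
  2: x = 0.240, y = 0.189
  3: x = 0.433, y = 0.142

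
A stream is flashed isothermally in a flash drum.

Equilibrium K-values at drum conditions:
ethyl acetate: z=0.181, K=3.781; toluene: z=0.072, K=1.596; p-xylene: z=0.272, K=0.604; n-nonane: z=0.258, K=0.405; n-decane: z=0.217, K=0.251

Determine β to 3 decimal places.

β = 0.086

Let β = V/F and solve Σ zᵢ(Kᵢ−1)/(1+β(Kᵢ−1)) = 0.
g(0) = ΣzᵢKᵢ − 1 = 0.123 and g(1) = 1 − Σzᵢ/Kᵢ = -1.045, so a root lies in (0, 1).
Newton–Raphson from β = 0.59:
  β = 0.590: g = -0.4460, g' = -0.895 → β = 0.092
  β = 0.092: g = -0.0070, g' = -1.200 → β = 0.086
Converged at β = 0.086.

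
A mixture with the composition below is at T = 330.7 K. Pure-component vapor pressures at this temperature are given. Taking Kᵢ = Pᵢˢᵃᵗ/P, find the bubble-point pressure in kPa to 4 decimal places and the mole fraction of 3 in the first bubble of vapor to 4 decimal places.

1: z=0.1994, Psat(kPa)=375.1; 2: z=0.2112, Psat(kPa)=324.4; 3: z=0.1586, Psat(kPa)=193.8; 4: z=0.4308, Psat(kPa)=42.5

At the bubble point ψ → 0, so ΣzᵢKᵢ = 1 with Kᵢ = Pᵢˢᵃᵗ/P ⇒ P = ΣzᵢPᵢˢᵃᵗ.
P = 0.1994·375.1 + 0.2112·324.4 + 0.1586·193.8 + 0.4308·42.5 = 192.3539 kPa
yᵢ = zᵢPᵢˢᵃᵗ/P ⇒ y_3 = 0.1586·193.8/192.3539 = 0.1598

Pbub = 192.3539 kPa, y_3 = 0.1598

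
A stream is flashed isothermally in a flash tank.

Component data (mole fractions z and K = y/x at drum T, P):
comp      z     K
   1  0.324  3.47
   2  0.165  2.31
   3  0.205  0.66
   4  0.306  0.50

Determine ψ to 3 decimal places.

ψ = 0.843

Let ψ = V/F and solve Σ zᵢ(Kᵢ−1)/(1+ψ(Kᵢ−1)) = 0.
g(0) = ΣzᵢKᵢ − 1 = 0.794 and g(1) = 1 − Σzᵢ/Kᵢ = -0.087, so a root lies in (0, 1).
Newton–Raphson from ψ = 0.44:
  ψ = 0.440: g = 0.2425, g' = -0.726 → ψ = 0.774
  ψ = 0.774: g = 0.0381, g' = -0.550 → ψ = 0.843
Converged at ψ = 0.843.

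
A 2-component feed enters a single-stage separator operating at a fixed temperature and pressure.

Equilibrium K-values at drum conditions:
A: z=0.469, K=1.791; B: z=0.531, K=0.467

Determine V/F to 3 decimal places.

V/F = 0.209

Rachford–Rice: g(V/F) = Σ zᵢ(Kᵢ−1)/(1+V/F(Kᵢ−1)) = 0.
Check two-phase: ΣzᵢKᵢ = 1.088 > 1 and Σzᵢ/Kᵢ = 1.399 > 1, so g(0) = 0.088 > 0 and g(1) = -0.399 < 0.
Newton–Raphson from V/F = 0.5:
  V/F = 0.500: g = -0.1200, g' = -0.431 → V/F = 0.222
  V/F = 0.222: g = -0.0053, g' = -0.406 → V/F = 0.209
Converged at V/F = 0.209.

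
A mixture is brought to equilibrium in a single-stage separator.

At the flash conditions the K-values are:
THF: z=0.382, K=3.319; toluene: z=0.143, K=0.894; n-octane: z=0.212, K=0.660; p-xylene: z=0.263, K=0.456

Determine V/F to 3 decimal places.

V/F = 0.692

Material balance + equilibrium reduce to Σ zᵢ(Kᵢ−1)/(1+V/F(Kᵢ−1)) = 0.
g(0) = ΣzᵢKᵢ − 1 = 0.656 and g(1) = 1 − Σzᵢ/Kᵢ = -0.173, so a root lies in (0, 1).
Iterate (Newton) starting at V/F = 0.36:
  V/F = 0.360: g = 0.2070, g' = -0.764 → V/F = 0.631
  V/F = 0.631: g = 0.0338, g' = -0.561 → V/F = 0.691
  V/F = 0.691: g = 0.0005, g' = -0.547 → V/F = 0.692
Converged at V/F = 0.692.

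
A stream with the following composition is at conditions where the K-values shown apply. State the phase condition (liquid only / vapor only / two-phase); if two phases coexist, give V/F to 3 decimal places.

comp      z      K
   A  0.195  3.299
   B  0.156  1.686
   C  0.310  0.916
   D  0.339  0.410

two-phase, V/F = 0.455

ΣzᵢKᵢ = 1.329; Σzᵢ/Kᵢ = 1.317.
Both exceed 1, so a two-phase solution exists.
Let ψ = V/F and solve Σ zᵢ(Kᵢ−1)/(1+ψ(Kᵢ−1)) = 0.
Newton iteration, ψ⁰ = 0.57:
  ψ = 0.570: g = -0.0577, g' = -0.501 → ψ = 0.455
Converged at ψ = 0.455.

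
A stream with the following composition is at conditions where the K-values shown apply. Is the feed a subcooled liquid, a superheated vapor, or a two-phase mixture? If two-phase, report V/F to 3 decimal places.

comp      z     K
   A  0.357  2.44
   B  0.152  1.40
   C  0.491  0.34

two-phase, V/F = 0.313

ΣzᵢKᵢ = 1.251; Σzᵢ/Kᵢ = 1.699.
Both exceed 1, so a two-phase solution exists.
Newton iteration, ψ⁰ = 0.5:
  ψ = 0.500: g = -0.1341, g' = -0.744 → ψ = 0.320
  ψ = 0.320: g = -0.0047, g' = -0.710 → ψ = 0.313
Converged at ψ = 0.313.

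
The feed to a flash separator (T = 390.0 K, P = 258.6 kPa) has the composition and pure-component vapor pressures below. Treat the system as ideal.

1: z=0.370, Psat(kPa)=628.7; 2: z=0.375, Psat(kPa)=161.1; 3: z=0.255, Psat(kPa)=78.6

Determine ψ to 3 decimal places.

ψ = 0.279

Raoult's law: Kᵢ = Pᵢˢᵃᵗ/P = Pᵢˢᵃᵗ/258.6.
  K_1 = 628.7/258.6 = 2.43117, K_2 = 161.1/258.6 = 0.62297, K_3 = 78.6/258.6 = 0.30394
Iterate (Newton) starting at ψ = 0.5:
  ψ = 0.500: g = -0.1378, g' = -0.629 → ψ = 0.281
  ψ = 0.281: g = -0.0011, g' = -0.643 → ψ = 0.279
Converged at ψ = 0.279.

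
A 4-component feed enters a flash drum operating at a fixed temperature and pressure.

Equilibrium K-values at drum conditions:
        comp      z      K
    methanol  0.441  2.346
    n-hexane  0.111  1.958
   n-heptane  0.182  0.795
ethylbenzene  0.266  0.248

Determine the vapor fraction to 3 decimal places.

ψ = 0.586

Let ψ = V/F and solve Σ zᵢ(Kᵢ−1)/(1+ψ(Kᵢ−1)) = 0.
Check two-phase: ΣzᵢKᵢ = 1.463 > 1 and Σzᵢ/Kᵢ = 1.546 > 1, so g(0) = 0.463 > 0 and g(1) = -0.546 < 0.
Iterate (Newton) starting at ψ = 0.41:
  ψ = 0.410: g = 0.1289, g' = -0.708 → ψ = 0.592
  ψ = 0.592: g = -0.0049, g' = -0.788 → ψ = 0.586
Converged at ψ = 0.586.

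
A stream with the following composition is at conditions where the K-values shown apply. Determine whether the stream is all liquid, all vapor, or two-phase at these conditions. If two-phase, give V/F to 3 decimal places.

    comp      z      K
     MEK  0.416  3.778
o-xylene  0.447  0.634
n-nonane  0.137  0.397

two-phase, V/F = 0.748

ΣzᵢKᵢ = 1.909; Σzᵢ/Kᵢ = 1.160.
Both exceed 1, so a two-phase solution exists.
Rachford–Rice: g(ψ) = Σ zᵢ(Kᵢ−1)/(1+ψ(Kᵢ−1)) = 0.
Iterate (Newton) starting at ψ = 0.68:
  ψ = 0.680: g = 0.0422, g' = -0.634 → ψ = 0.747
  ψ = 0.747: g = 0.0006, g' = -0.618 → ψ = 0.748
Converged at ψ = 0.748.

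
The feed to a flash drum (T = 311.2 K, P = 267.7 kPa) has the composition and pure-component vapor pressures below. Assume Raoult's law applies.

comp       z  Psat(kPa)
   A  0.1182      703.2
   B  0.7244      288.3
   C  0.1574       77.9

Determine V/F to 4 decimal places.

V/F = 0.4536

Raoult's law: Kᵢ = Pᵢˢᵃᵗ/P = Pᵢˢᵃᵗ/267.7.
  K_A = 703.2/267.7 = 2.626821, K_B = 288.3/267.7 = 1.076952, K_C = 77.9/267.7 = 0.290997
Iterate (Newton) starting at V/F = 0.5:
  V/F = 0.5000: g = -0.01317, g' = -0.2890 → V/F = 0.4544
  V/F = 0.4544: g = -0.00023, g' = -0.2796 → V/F = 0.4536
Converged at V/F = 0.4536.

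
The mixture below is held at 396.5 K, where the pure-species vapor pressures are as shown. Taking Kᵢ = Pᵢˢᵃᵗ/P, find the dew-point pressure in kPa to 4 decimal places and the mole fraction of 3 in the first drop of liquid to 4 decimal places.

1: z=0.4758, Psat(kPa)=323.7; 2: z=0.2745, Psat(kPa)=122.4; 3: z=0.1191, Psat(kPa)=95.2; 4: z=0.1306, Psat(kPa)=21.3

At the dew point ψ → 1, so Σzᵢ/Kᵢ = 1 with Kᵢ = Pᵢˢᵃᵗ/P ⇒ 1/P = Σzᵢ/Pᵢˢᵃᵗ.
1/P = 0.4758/323.7 + 0.2745/122.4 + 0.1191/95.2 + 0.1306/21.3 = 0.0110950 ⇒ P = 90.1304 kPa
xᵢ = zᵢP/Pᵢˢᵃᵗ ⇒ x_3 = 0.1191·90.1304/95.2 = 0.1128

Pdew = 90.1304 kPa, x_3 = 0.1128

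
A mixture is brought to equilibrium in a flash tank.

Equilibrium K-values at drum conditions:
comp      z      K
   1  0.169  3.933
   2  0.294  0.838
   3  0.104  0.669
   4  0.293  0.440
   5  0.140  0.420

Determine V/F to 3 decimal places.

V/F = 0.140

Material balance + equilibrium reduce to Σ zᵢ(Kᵢ−1)/(1+V/F(Kᵢ−1)) = 0.
g(0) = ΣzᵢKᵢ − 1 = 0.168 and g(1) = 1 − Σzᵢ/Kᵢ = -0.549, so a root lies in (0, 1).
Newton iteration, V/F⁰ = 0.5:
  V/F = 0.500: g = -0.2344, g' = -0.535 → V/F = 0.062
  V/F = 0.062: g = 0.0819, g' = -1.210 → V/F = 0.130
  V/F = 0.130: g = 0.0097, g' = -0.945 → V/F = 0.140
Converged at V/F = 0.140.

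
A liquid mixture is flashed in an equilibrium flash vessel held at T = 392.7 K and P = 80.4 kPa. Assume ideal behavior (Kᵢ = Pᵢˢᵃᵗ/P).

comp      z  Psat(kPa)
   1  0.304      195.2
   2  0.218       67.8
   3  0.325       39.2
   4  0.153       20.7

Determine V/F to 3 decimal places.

Raoult's law: Kᵢ = Pᵢˢᵃᵗ/P = Pᵢˢᵃᵗ/80.4.
  K_1 = 195.2/80.4 = 2.42786, K_2 = 67.8/80.4 = 0.84328, K_3 = 39.2/80.4 = 0.48756, K_4 = 20.7/80.4 = 0.25746
Newton–Raphson from V/F = 0.5:
  V/F = 0.500: g = -0.1884, g' = -0.585 → V/F = 0.178
  V/F = 0.178: g = -0.0031, g' = -0.615 → V/F = 0.173
Converged at V/F = 0.173.

V/F = 0.173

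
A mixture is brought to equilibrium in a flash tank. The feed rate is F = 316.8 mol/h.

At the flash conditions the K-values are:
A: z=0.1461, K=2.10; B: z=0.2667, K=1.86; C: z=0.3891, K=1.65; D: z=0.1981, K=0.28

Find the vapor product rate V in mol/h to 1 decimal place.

V = 273.2 mol/h

Let ψ = V/F and solve Σ zᵢ(Kᵢ−1)/(1+ψ(Kᵢ−1)) = 0.
Feasibility: ΣzᵢKᵢ = 1.5004, Σzᵢ/Kᵢ = 1.1563 — both > 1, two phases present.
Newton–Raphson from ψ = 0.5:
  ψ = 0.5000: g = 0.23209, g' = -0.5144 → ψ = 0.9512
  ψ = 0.9512: g = -0.09161, g' = -1.1987 → ψ = 0.8748
  ψ = 0.8748: g = -0.01129, g' = -0.9264 → ψ = 0.8626
  ψ = 0.8626: g = -0.00020, g' = -0.8942 → ψ = 0.8624
Converged at ψ = 0.8624.
Then V = ψ·F = 0.8624·316.8 = 273.2 mol/h and L = F − V = 43.6 mol/h.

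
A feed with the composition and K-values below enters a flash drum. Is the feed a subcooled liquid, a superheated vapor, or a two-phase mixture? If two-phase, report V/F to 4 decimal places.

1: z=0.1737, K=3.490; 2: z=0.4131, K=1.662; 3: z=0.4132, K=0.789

ΣzᵢKᵢ = 1.6188; Σzᵢ/Kᵢ = 0.8220.
Since Σzᵢ/Kᵢ < 1 the mixture is above its dew point — single vapor phase.

superheated vapor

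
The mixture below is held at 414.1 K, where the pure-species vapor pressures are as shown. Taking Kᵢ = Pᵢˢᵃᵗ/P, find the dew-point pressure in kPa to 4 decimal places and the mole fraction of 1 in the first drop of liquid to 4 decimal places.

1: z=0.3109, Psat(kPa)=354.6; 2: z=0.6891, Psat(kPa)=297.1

Pdew = 312.8731 kPa, x_1 = 0.2743

At the dew point ψ → 1, so Σzᵢ/Kᵢ = 1 with Kᵢ = Pᵢˢᵃᵗ/P ⇒ 1/P = Σzᵢ/Pᵢˢᵃᵗ.
1/P = 0.3109/354.6 + 0.6891/297.1 = 0.0031962 ⇒ P = 312.8731 kPa
xᵢ = zᵢP/Pᵢˢᵃᵗ ⇒ x_1 = 0.3109·312.8731/354.6 = 0.2743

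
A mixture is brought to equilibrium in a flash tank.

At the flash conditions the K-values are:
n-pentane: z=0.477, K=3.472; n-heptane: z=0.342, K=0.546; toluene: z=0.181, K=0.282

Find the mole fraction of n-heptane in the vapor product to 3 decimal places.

Newton–Raphson from ψ = 0.49:
  ψ = 0.490: g = 0.1331, g' = -0.935 → ψ = 0.632
  ψ = 0.632: g = 0.0042, g' = -0.895 → ψ = 0.637
Converged at ψ = 0.637.
Compositions from xᵢ = zᵢ/(1+ψ(Kᵢ−1)), yᵢ = Kᵢxᵢ:
  n-pentane: x = 0.185, y = 0.643
  n-heptane: x = 0.481, y = 0.263
  toluene: x = 0.334, y = 0.094

y_n-heptane = 0.263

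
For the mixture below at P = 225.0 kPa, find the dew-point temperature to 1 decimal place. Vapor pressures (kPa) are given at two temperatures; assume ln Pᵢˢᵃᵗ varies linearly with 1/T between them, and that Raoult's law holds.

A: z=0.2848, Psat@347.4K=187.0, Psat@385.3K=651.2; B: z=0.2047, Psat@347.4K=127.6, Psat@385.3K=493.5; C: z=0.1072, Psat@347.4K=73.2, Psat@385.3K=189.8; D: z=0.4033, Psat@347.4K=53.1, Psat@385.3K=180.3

T = 378.6 K

Dew-point temperature: Σzᵢ·P/Pᵢˢᵃᵗ(T) = 1. Interpolate ln Pᵢˢᵃᵗ = aᵢ + bᵢ/T.
  T = 347.4 K: ΣzᵢP/Pᵢˢᵃᵗ = 2.7420
  T = 385.3 K: ΣzᵢP/Pᵢˢᵃᵗ = 0.8221
  T = 366.4 K: ΣzᵢP/Pᵢˢᵃᵗ = 1.4509
  T = 375.9 K: ΣzᵢP/Pᵢˢᵃᵗ = 1.0824
  T = 380.6 K: ΣzᵢP/Pᵢˢᵃᵗ = 0.9416
  T = 378.2 K: ΣzᵢP/Pᵢˢᵃᵗ = 1.0106
Interpolating between 378.2 K and 380.6 K gives T ≈ 378.6 K.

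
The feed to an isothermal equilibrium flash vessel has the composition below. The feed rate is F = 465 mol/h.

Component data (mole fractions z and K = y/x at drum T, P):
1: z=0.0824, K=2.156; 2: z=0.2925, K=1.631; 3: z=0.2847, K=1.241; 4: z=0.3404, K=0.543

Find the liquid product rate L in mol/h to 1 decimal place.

L = 120.3 mol/h

Material balance + equilibrium reduce to Σ zᵢ(Kᵢ−1)/(1+β(Kᵢ−1)) = 0.
g(0) = ΣzᵢKᵢ − 1 = 0.1929 and g(1) = 1 − Σzᵢ/Kᵢ = -0.0739, so a root lies in (0, 1).
Newton–Raphson from β = 0.5:
  β = 0.5000: g = 0.06026, g' = -0.2441 → β = 0.7468
  β = 0.7468: g = -0.00146, g' = -0.2612 → β = 0.7413
Converged at β = 0.7413.
Then V = β·F = 0.7413·465 = 344.7 mol/h and L = F − V = 120.3 mol/h.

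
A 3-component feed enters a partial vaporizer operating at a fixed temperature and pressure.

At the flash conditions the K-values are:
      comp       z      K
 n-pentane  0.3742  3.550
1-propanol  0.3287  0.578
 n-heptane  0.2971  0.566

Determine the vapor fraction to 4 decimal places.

ψ = 0.6294

Rachford–Rice: g(ψ) = Σ zᵢ(Kᵢ−1)/(1+ψ(Kᵢ−1)) = 0.
Check two-phase: ΣzᵢKᵢ = 1.6866 > 1 and Σzᵢ/Kᵢ = 1.1990 > 1, so g(0) = 0.6866 > 0 and g(1) = -0.1990 < 0.
Newton iteration, ψ⁰ = 0.34:
  ψ = 0.3400: g = 0.19788, g' = -0.8549 → ψ = 0.5715
  ψ = 0.5715: g = 0.03406, g' = -0.6036 → ψ = 0.6279
  ψ = 0.6279: g = 0.00088, g' = -0.5737 → ψ = 0.6294
Converged at ψ = 0.6294.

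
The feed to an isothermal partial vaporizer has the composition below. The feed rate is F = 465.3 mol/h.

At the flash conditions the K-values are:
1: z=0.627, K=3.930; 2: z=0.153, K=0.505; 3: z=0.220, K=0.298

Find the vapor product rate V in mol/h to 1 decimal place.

Rachford–Rice: g(ψ) = Σ zᵢ(Kᵢ−1)/(1+ψ(Kᵢ−1)) = 0.
Check two-phase: ΣzᵢKᵢ = 2.607 > 1 and Σzᵢ/Kᵢ = 1.201 > 1, so g(0) = 1.607 > 0 and g(1) = -0.201 < 0.
Newton–Raphson from ψ = 0.5:
  ψ = 0.500: g = 0.4067, g' = -1.209 → ψ = 0.836
  ψ = 0.836: g = 0.0293, g' = -1.197 → ψ = 0.861
  ψ = 0.861: g = -0.0005, g' = -1.240 → ψ = 0.860
Converged at ψ = 0.860.
Then V = ψ·F = 0.8603·465.3 = 400.3 mol/h and L = F − V = 65.0 mol/h.

V = 400.3 mol/h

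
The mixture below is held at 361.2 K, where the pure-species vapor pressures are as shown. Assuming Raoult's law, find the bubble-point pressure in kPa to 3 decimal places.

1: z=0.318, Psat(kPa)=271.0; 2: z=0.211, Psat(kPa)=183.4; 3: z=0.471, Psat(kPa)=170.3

At the bubble point ψ → 0, so ΣzᵢKᵢ = 1 with Kᵢ = Pᵢˢᵃᵗ/P ⇒ P = ΣzᵢPᵢˢᵃᵗ.
P = 0.318·271.0 + 0.211·183.4 + 0.471·170.3 = 205.087 kPa

Pbub = 205.087 kPa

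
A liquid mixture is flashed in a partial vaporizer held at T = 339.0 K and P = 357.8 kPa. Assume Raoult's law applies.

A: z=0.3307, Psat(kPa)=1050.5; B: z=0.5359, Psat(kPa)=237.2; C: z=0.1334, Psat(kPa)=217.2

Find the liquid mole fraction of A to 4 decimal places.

Raoult's law: Kᵢ = Pᵢˢᵃᵗ/P = Pᵢˢᵃᵗ/357.8.
  K_A = 1050.5/357.8 = 2.935998, K_B = 237.2/357.8 = 0.662940, K_C = 217.2/357.8 = 0.607043
Let ψ = V/F and solve Σ zᵢ(Kᵢ−1)/(1+ψ(Kᵢ−1)) = 0.
Feasibility: ΣzᵢKᵢ = 1.4072, Σzᵢ/Kᵢ = 1.1408 — both > 1, two phases present.
Iterate (Newton) starting at ψ = 0.5:
  ψ = 0.5000: g = 0.04284, g' = -0.4400 → ψ = 0.5974
  ψ = 0.5974: g = 0.00222, g' = -0.3972 → ψ = 0.6029
  ψ = 0.6029: g = 0.00001, g' = -0.3952 → ψ = 0.6030
Converged at ψ = 0.6030.
Compositions from xᵢ = zᵢ/(1+ψ(Kᵢ−1)), yᵢ = Kᵢxᵢ:
  A: x = 0.1526, y = 0.4480
  B: x = 0.6726, y = 0.4459
  C: x = 0.1748, y = 0.1061

x_A = 0.1526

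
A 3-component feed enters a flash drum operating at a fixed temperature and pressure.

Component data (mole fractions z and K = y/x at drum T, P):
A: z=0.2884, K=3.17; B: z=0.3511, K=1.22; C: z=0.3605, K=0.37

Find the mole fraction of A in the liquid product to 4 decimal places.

Material balance + equilibrium reduce to Σ zᵢ(Kᵢ−1)/(1+ψ(Kᵢ−1)) = 0.
Feasibility: ΣzᵢKᵢ = 1.4760, Σzᵢ/Kᵢ = 1.3531 — both > 1, two phases present.
Iterate (Newton) starting at ψ = 0.5:
  ψ = 0.5000: g = 0.03819, g' = -0.6311 → ψ = 0.5605
  ψ = 0.5605: g = 0.00004, g' = -0.6319 → ψ = 0.5606
Converged at ψ = 0.5606.
Compositions from xᵢ = zᵢ/(1+ψ(Kᵢ−1)), yᵢ = Kᵢxᵢ:
  A: x = 0.1301, y = 0.4125
  B: x = 0.3126, y = 0.3813
  C: x = 0.5573, y = 0.2062

x_A = 0.1301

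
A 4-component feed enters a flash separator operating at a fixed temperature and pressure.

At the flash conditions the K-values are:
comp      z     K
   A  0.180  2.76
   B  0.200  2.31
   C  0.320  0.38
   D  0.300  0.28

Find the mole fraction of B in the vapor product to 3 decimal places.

y_B = 0.382

Iterate (Newton) starting at ψ = 0.5:
  ψ = 0.500: g = -0.2982, g' = -0.921 → ψ = 0.176
  ψ = 0.176: g = -0.0155, g' = -0.910 → ψ = 0.159
Converged at ψ = 0.159.
Compositions from xᵢ = zᵢ/(1+ψ(Kᵢ−1)), yᵢ = Kᵢxᵢ:
  A: x = 0.141, y = 0.388
  B: x = 0.165, y = 0.382
  C: x = 0.355, y = 0.135
  D: x = 0.339, y = 0.095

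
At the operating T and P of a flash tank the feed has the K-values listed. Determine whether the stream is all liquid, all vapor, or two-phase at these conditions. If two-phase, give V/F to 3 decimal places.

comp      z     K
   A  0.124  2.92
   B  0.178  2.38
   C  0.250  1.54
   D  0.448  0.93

all vapor

ΣzᵢKᵢ = 1.587; Σzᵢ/Kᵢ = 0.761.
Since Σzᵢ/Kᵢ < 1 the mixture is above its dew point — single vapor phase.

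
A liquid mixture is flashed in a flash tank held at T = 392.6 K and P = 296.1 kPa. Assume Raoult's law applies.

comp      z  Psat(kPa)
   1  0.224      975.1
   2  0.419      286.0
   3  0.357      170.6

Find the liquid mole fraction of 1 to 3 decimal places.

Raoult's law: Kᵢ = Pᵢˢᵃᵗ/P = Pᵢˢᵃᵗ/296.1.
  K_1 = 975.1/296.1 = 3.29314, K_2 = 286.0/296.1 = 0.96589, K_3 = 170.6/296.1 = 0.57616
Rachford–Rice: g(ψ) = Σ zᵢ(Kᵢ−1)/(1+ψ(Kᵢ−1)) = 0.
Check two-phase: ΣzᵢKᵢ = 1.348 > 1 and Σzᵢ/Kᵢ = 1.121 > 1, so g(0) = 0.348 > 0 and g(1) = -0.121 < 0.
Iterate (Newton) starting at ψ = 0.5:
  ψ = 0.500: g = 0.0328, g' = -0.359 → ψ = 0.591
  ψ = 0.591: g = 0.0016, g' = -0.327 → ψ = 0.596
Converged at ψ = 0.596.
Compositions from xᵢ = zᵢ/(1+ψ(Kᵢ−1)), yᵢ = Kᵢxᵢ:
  1: x = 0.095, y = 0.312
  2: x = 0.428, y = 0.413
  3: x = 0.478, y = 0.275

x_1 = 0.095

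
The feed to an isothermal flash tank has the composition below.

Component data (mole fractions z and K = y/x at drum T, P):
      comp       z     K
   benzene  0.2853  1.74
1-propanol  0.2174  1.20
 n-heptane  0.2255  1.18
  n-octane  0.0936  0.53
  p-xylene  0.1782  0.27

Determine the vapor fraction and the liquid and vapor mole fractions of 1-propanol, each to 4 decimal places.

ψ = 0.4095, x_1-propanol = 0.2009, y_1-propanol = 0.2411

Rachford–Rice: g(ψ) = Σ zᵢ(Kᵢ−1)/(1+ψ(Kᵢ−1)) = 0.
g(0) = ΣzᵢKᵢ − 1 = 0.1211 and g(1) = 1 − Σzᵢ/Kᵢ = -0.3728, so a root lies in (0, 1).
Newton iteration, ψ⁰ = 0.5:
  ψ = 0.5000: g = -0.03150, g' = -0.3674 → ψ = 0.4143
  ψ = 0.4143: g = -0.00160, g' = -0.3323 → ψ = 0.4095
Converged at ψ = 0.4095.
Compositions from xᵢ = zᵢ/(1+ψ(Kᵢ−1)), yᵢ = Kᵢxᵢ:
  benzene: x = 0.2190, y = 0.3810
  1-propanol: x = 0.2009, y = 0.2411
  n-heptane: x = 0.2100, y = 0.2478
  n-octane: x = 0.1159, y = 0.0614
  p-xylene: x = 0.2542, y = 0.0686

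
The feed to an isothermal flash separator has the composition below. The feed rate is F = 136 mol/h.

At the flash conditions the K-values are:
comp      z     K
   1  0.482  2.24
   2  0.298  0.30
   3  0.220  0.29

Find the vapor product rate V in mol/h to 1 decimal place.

V = 36.3 mol/h

Material balance + equilibrium reduce to Σ zᵢ(Kᵢ−1)/(1+ψ(Kᵢ−1)) = 0.
Check two-phase: ΣzᵢKᵢ = 1.233 > 1 and Σzᵢ/Kᵢ = 1.967 > 1, so g(0) = 0.233 > 0 and g(1) = -0.967 < 0.
Newton–Raphson from ψ = 0.5:
  ψ = 0.500: g = -0.1942, g' = -0.895 → ψ = 0.283
  ψ = 0.283: g = -0.0132, g' = -0.807 → ψ = 0.267
Converged at ψ = 0.267.
Then V = ψ·F = 0.2667·136 = 36.3 mol/h and L = F − V = 99.7 mol/h.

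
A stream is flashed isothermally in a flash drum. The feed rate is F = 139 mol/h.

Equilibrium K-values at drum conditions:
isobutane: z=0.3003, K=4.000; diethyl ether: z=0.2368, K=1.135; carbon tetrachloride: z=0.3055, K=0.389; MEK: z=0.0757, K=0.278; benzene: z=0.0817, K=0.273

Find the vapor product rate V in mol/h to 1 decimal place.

V = 60.5 mol/h

Iterate (Newton) starting at ψ = 0.5:
  ψ = 0.5000: g = -0.05731, g' = -0.8759 → ψ = 0.4346
  ψ = 0.4346: g = 0.00065, g' = -0.9006 → ψ = 0.4353
Converged at ψ = 0.4353.
Then V = ψ·F = 0.4353·139 = 60.5 mol/h and L = F − V = 78.5 mol/h.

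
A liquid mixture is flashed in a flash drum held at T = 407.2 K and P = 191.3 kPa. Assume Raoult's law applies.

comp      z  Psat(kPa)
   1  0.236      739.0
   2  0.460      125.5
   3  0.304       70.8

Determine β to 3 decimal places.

Raoult's law: Kᵢ = Pᵢˢᵃᵗ/P = Pᵢˢᵃᵗ/191.3.
  K_1 = 739.0/191.3 = 3.86304, K_2 = 125.5/191.3 = 0.65604, K_3 = 70.8/191.3 = 0.37010
Let β = V/F and solve Σ zᵢ(Kᵢ−1)/(1+β(Kᵢ−1)) = 0.
Check two-phase: ΣzᵢKᵢ = 1.326 > 1 and Σzᵢ/Kᵢ = 1.584 > 1, so g(0) = 0.326 > 0 and g(1) = -0.584 < 0.
Newton–Raphson from β = 0.5:
  β = 0.500: g = -0.1927, g' = -0.664 → β = 0.210
  β = 0.210: g = 0.0312, g' = -0.979 → β = 0.241
  β = 0.241: g = 0.0012, g' = -0.909 → β = 0.243
Converged at β = 0.243.

β = 0.243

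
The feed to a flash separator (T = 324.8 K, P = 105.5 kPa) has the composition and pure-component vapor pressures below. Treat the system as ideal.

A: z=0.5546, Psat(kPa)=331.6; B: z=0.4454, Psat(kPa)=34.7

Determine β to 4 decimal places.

β = 0.6186

Raoult's law: Kᵢ = Pᵢˢᵃᵗ/P = Pᵢˢᵃᵗ/105.5.
  K_A = 331.6/105.5 = 3.143128, K_B = 34.7/105.5 = 0.328910
Let β = V/F and solve Σ zᵢ(Kᵢ−1)/(1+β(Kᵢ−1)) = 0.
Feasibility: ΣzᵢKᵢ = 1.8897, Σzᵢ/Kᵢ = 1.5306 — both > 1, two phases present.
Newton–Raphson from β = 0.5:
  β = 0.5000: g = 0.12391, g' = -1.0479 → β = 0.6182
  β = 0.6182: g = 0.00036, g' = -1.0572 → β = 0.6186
Converged at β = 0.6186.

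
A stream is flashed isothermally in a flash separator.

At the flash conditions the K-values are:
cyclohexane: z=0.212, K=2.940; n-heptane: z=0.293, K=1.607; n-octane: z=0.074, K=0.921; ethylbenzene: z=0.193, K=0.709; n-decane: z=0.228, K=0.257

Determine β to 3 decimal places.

β = 0.506

Let β = V/F and solve Σ zᵢ(Kᵢ−1)/(1+β(Kᵢ−1)) = 0.
g(0) = ΣzᵢKᵢ − 1 = 0.358 and g(1) = 1 − Σzᵢ/Kᵢ = -0.494, so a root lies in (0, 1).
Iterate (Newton) starting at β = 0.62:
  β = 0.620: g = -0.0728, g' = -0.679 → β = 0.513
  β = 0.513: g = -0.0039, g' = -0.615 → β = 0.506
Converged at β = 0.506.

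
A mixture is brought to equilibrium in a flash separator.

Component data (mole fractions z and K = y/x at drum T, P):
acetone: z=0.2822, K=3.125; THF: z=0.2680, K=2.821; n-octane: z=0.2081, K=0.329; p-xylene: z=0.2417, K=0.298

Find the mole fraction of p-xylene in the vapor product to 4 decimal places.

y_p-xylene = 0.1203

Rachford–Rice: g(V/F) = Σ zᵢ(Kᵢ−1)/(1+V/F(Kᵢ−1)) = 0.
Feasibility: ΣzᵢKᵢ = 1.7784, Σzᵢ/Kᵢ = 1.6289 — both > 1, two phases present.
Iterate (Newton) starting at V/F = 0.5:
  V/F = 0.5000: g = 0.07462, g' = -1.0380 → V/F = 0.5719
  V/F = 0.5719: g = -0.00030, g' = -1.0521 → V/F = 0.5716
Converged at V/F = 0.5716.
Compositions from xᵢ = zᵢ/(1+V/F(Kᵢ−1)), yᵢ = Kᵢxᵢ:
  acetone: x = 0.1274, y = 0.3982
  THF: x = 0.1313, y = 0.3704
  n-octane: x = 0.3376, y = 0.1111
  p-xylene: x = 0.4037, y = 0.1203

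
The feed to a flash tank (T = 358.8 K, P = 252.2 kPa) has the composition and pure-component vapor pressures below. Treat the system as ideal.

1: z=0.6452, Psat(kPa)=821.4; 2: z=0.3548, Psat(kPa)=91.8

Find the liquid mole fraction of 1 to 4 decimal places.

x_1 = 0.2198

Raoult's law: Kᵢ = Pᵢˢᵃᵗ/P = Pᵢˢᵃᵗ/252.2.
  K_1 = 821.4/252.2 = 3.256939, K_2 = 91.8/252.2 = 0.363997
Let ψ = V/F and solve Σ zᵢ(Kᵢ−1)/(1+ψ(Kᵢ−1)) = 0.
Check two-phase: ΣzᵢKᵢ = 2.2305 > 1 and Σzᵢ/Kᵢ = 1.1728 > 1, so g(0) = 1.2305 > 0 and g(1) = -0.1728 < 0.
Newton iteration, ψ⁰ = 0.33:
  ψ = 0.3300: g = 0.54899, g' = -1.3095 → ψ = 0.7493
  ψ = 0.7493: g = 0.11005, g' = -0.9776 → ψ = 0.8618
  ψ = 0.8618: g = -0.00493, g' = -1.0818 → ψ = 0.8573
Converged at ψ = 0.8573.
Compositions from xᵢ = zᵢ/(1+ψ(Kᵢ−1)), yᵢ = Kᵢxᵢ:
  1: x = 0.2198, y = 0.7160
  2: x = 0.7802, y = 0.2840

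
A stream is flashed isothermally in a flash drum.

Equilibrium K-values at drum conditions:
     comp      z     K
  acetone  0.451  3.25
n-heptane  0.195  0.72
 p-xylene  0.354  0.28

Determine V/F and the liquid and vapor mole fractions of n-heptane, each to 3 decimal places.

Rachford–Rice: g(V/F) = Σ zᵢ(Kᵢ−1)/(1+V/F(Kᵢ−1)) = 0.
Check two-phase: ΣzᵢKᵢ = 1.705 > 1 and Σzᵢ/Kᵢ = 1.674 > 1, so g(0) = 0.705 > 0 and g(1) = -0.674 < 0.
Iterate (Newton) starting at V/F = 0.39:
  V/F = 0.390: g = 0.1248, g' = -1.022 → V/F = 0.512
  V/F = 0.512: g = 0.0040, g' = -0.974 → V/F = 0.516
Converged at V/F = 0.516.
Compositions from xᵢ = zᵢ/(1+V/F(Kᵢ−1)), yᵢ = Kᵢxᵢ:
  acetone: x = 0.209, y = 0.678
  n-heptane: x = 0.228, y = 0.164
  p-xylene: x = 0.563, y = 0.158

V/F = 0.516, x_n-heptane = 0.228, y_n-heptane = 0.164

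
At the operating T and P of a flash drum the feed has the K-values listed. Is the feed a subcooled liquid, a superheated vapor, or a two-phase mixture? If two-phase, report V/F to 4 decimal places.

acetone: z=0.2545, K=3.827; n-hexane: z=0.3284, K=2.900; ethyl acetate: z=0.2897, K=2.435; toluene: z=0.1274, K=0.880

superheated vapor

ΣzᵢKᵢ = 2.7439; Σzᵢ/Kᵢ = 0.4435.
Since Σzᵢ/Kᵢ < 1 the mixture is above its dew point — single vapor phase.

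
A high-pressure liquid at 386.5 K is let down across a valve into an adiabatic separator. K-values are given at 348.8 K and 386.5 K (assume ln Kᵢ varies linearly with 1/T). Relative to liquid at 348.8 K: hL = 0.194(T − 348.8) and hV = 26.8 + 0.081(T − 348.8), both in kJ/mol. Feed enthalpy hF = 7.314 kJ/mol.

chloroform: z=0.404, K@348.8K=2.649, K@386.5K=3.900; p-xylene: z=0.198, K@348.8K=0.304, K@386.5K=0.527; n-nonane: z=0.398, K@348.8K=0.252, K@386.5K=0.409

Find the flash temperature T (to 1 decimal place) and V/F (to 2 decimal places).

Adiabatic flash: solve Rachford–Rice at each trial T, then check hF = ψ·hV(T) + (1−ψ)·hL(T).
  T = 348.8 K: K = (2.649, 0.304, 0.252), RR gives ψ = 0.191, H_out = 5.128 kJ/mol
  T = 386.5 K: K = (3.900, 0.527, 0.409), RR gives ψ = 0.524, H_out = 19.118 kJ/mol
  T = 367.6 K: K = (3.245, 0.406, 0.325), RR gives ψ = 0.357, H_out = 12.456 kJ/mol
  T = 358.2 K: K = (2.940, 0.352, 0.287), RR gives ψ = 0.277, H_out = 8.951 kJ/mol
  T = 353.5 K: K = (2.792, 0.328, 0.269), RR gives ψ = 0.235, H_out = 7.091 kJ/mol
  T = 355.9 K: K = (2.867, 0.340, 0.278), RR gives ψ = 0.257, H_out = 8.052 kJ/mol
Linear interpolation between T = 353.5 (H_out = 7.091) and T = 355.9 (H_out = 8.052) on hF = 7.314 gives T ≈ 354.1 K, at which ψ = 0.24.

T = 354.1 K, V/F = 0.24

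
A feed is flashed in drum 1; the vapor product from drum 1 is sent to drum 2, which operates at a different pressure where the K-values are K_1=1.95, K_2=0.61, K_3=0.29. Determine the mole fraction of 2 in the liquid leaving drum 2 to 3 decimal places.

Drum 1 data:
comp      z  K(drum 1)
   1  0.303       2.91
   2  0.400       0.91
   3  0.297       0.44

Drum 1:
Iterate (Newton) starting at ψ₁ = 0.5:
  ψ₁ = 0.500: g = 0.0273, g' = -0.472 → ψ₁ = 0.558
  ψ₁ = 0.558: g = 0.0004, g' = -0.460 → ψ₁ = 0.559
Converged at ψ₁ = 0.559.
Drum-1 compositions:
  1: x = 0.147, y = 0.427
  2: x = 0.421, y = 0.383
  3: x = 0.432, y = 0.190
Drum-2 feed = drum-1 vapor: z₂ = (0.4265, 0.3833, 0.1902).
Drum 2:
Material balance + equilibrium reduce to Σ zᵢ(Kᵢ−1)/(1+ψ₂(Kᵢ−1)) = 0.
g(0) = ΣzᵢKᵢ − 1 = 0.121 and g(1) = 1 − Σzᵢ/Kᵢ = -0.503, so a root lies in (0, 1).
Newton–Raphson from ψ₂ = 0.5:
  ψ₂ = 0.500: g = -0.1203, g' = -0.497 → ψ₂ = 0.258
  ψ₂ = 0.258: g = -0.0061, g' = -0.464 → ψ₂ = 0.245
Converged at ψ₂ = 0.245.
  1: x = 0.346, y = 0.675
  2: x = 0.424, y = 0.258
  3: x = 0.230, y = 0.067

x_2 (drum 2) = 0.424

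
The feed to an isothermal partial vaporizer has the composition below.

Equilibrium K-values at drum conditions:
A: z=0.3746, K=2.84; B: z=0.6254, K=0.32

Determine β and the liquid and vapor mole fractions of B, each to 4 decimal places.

β = 0.2110, x_B = 0.7302, y_B = 0.2337

Let β = V/F and solve Σ zᵢ(Kᵢ−1)/(1+β(Kᵢ−1)) = 0.
Check two-phase: ΣzᵢKᵢ = 1.2640 > 1 and Σzᵢ/Kᵢ = 2.0863 > 1, so g(0) = 0.2640 > 0 and g(1) = -1.0863 < 0.
Newton–Raphson from β = 0.5:
  β = 0.5000: g = -0.28536, g' = -1.0079 → β = 0.2169
  β = 0.2169: g = -0.00618, g' = -1.0458 → β = 0.2110
Converged at β = 0.2110.
Compositions from xᵢ = zᵢ/(1+β(Kᵢ−1)), yᵢ = Kᵢxᵢ:
  A: x = 0.2698, y = 0.7663
  B: x = 0.7302, y = 0.2337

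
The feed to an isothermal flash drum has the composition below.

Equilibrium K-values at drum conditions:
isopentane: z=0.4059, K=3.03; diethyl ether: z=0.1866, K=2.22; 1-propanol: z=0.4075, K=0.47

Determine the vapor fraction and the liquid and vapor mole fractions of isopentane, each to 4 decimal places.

ψ = 0.8811, x_isopentane = 0.1456, y_isopentane = 0.4410

Let ψ = V/F and solve Σ zᵢ(Kᵢ−1)/(1+ψ(Kᵢ−1)) = 0.
Check two-phase: ΣzᵢKᵢ = 1.8357 > 1 and Σzᵢ/Kᵢ = 1.0850 > 1, so g(0) = 0.8357 > 0 and g(1) = -0.0850 < 0.
Iterate (Newton) starting at ψ = 0.5:
  ψ = 0.5000: g = 0.25648, g' = -0.7310 → ψ = 0.8509
  ψ = 0.8509: g = 0.02047, g' = -0.6715 → ψ = 0.8813
  ψ = 0.8813: g = -0.00016, g' = -0.6826 → ψ = 0.8811
Converged at ψ = 0.8811.
Compositions from xᵢ = zᵢ/(1+ψ(Kᵢ−1)), yᵢ = Kᵢxᵢ:
  isopentane: x = 0.1456, y = 0.4410
  diethyl ether: x = 0.0899, y = 0.1996
  1-propanol: x = 0.7645, y = 0.3593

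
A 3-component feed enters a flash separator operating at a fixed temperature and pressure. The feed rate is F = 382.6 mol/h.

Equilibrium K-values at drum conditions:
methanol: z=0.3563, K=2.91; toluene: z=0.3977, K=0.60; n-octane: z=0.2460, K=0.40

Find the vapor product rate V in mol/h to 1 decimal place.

V = 154.3 mol/h

Let ψ = V/F and solve Σ zᵢ(Kᵢ−1)/(1+ψ(Kᵢ−1)) = 0.
g(0) = ΣzᵢKᵢ − 1 = 0.3739 and g(1) = 1 − Σzᵢ/Kᵢ = -0.4003, so a root lies in (0, 1).
Newton iteration, ψ⁰ = 0.5:
  ψ = 0.5000: g = -0.06161, g' = -0.6202 → ψ = 0.4007
  ψ = 0.4007: g = 0.00175, g' = -0.6608 → ψ = 0.4033
Converged at ψ = 0.4033.
Then V = ψ·F = 0.4033·382.6 = 154.3 mol/h and L = F − V = 228.3 mol/h.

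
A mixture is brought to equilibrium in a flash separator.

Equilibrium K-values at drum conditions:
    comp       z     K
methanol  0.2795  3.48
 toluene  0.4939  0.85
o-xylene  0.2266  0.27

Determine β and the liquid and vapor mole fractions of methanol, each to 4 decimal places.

β = 0.4527, x_methanol = 0.1317, y_methanol = 0.4582

Rachford–Rice: g(β) = Σ zᵢ(Kᵢ−1)/(1+β(Kᵢ−1)) = 0.
g(0) = ΣzᵢKᵢ − 1 = 0.4537 and g(1) = 1 − Σzᵢ/Kᵢ = -0.5006, so a root lies in (0, 1).
Newton–Raphson from β = 0.5:
  β = 0.5000: g = -0.03115, g' = -0.6551 → β = 0.4525
  β = 0.4525: g = 0.00016, g' = -0.6638 → β = 0.4527
Converged at β = 0.4527.
Compositions from xᵢ = zᵢ/(1+β(Kᵢ−1)), yᵢ = Kᵢxᵢ:
  methanol: x = 0.1317, y = 0.4582
  toluene: x = 0.5299, y = 0.4504
  o-xylene: x = 0.3384, y = 0.0914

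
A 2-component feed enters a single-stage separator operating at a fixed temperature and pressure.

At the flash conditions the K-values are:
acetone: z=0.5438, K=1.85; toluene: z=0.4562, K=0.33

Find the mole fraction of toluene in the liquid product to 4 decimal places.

Binary case is linear: z₁(K₁−1)(1+β(K₂−1)) + z₂(K₂−1)(1+β(K₁−1)) = 0
⇒ β = [z₁(K₁−1)+z₂(K₂−1)] / [−(K₁−1)(K₂−1)] = 0.15658/0.56950 = 0.2749
Compositions from xᵢ = zᵢ/(1+β(Kᵢ−1)), yᵢ = Kᵢxᵢ:
  acetone: x = 0.4408, y = 0.8155
  toluene: x = 0.5592, y = 0.1845

x_toluene = 0.5592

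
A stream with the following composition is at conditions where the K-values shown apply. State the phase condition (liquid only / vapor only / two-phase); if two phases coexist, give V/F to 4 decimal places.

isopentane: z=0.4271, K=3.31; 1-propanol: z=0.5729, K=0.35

ΣzᵢKᵢ = 1.6142; Σzᵢ/Kᵢ = 1.7659.
Both exceed 1, so a two-phase solution exists.
Let ψ = V/F and solve Σ zᵢ(Kᵢ−1)/(1+ψ(Kᵢ−1)) = 0.
Newton iteration, ψ⁰ = 0.5:
  ψ = 0.5000: g = -0.09386, g' = -1.0220 → ψ = 0.4082
  ψ = 0.4082: g = 0.00096, g' = -1.0522 → ψ = 0.4091
Converged at ψ = 0.4091.

two-phase, V/F = 0.4091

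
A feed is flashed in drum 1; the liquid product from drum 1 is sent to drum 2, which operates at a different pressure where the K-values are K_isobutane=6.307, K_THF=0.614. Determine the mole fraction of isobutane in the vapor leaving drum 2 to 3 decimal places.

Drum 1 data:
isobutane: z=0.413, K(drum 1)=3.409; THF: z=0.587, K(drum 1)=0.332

Drum 1:
Let ψ₁ = V/F and solve Σ zᵢ(Kᵢ−1)/(1+ψ₁(Kᵢ−1)) = 0.
Check two-phase: ΣzᵢKᵢ = 1.603 > 1 and Σzᵢ/Kᵢ = 1.889 > 1, so g(0) = 0.603 > 0 and g(1) = -0.889 < 0.
Binary case is linear: z₁(K₁−1)(1+ψ₁(K₂−1)) + z₂(K₂−1)(1+ψ₁(K₁−1)) = 0
⇒ ψ₁ = [z₁(K₁−1)+z₂(K₂−1)] / [−(K₁−1)(K₂−1)] = 0.6028/1.6092 = 0.375
Drum-1 compositions:
  isobutane: x = 0.217, y = 0.740
  THF: x = 0.783, y = 0.260
Drum-2 feed = drum-1 liquid: z₂ = (0.2171, 0.7829).
Drum 2:
Rachford–Rice: g(ψ₂) = Σ zᵢ(Kᵢ−1)/(1+ψ₂(Kᵢ−1)) = 0.
Check two-phase: ΣzᵢKᵢ = 1.850 > 1 and Σzᵢ/Kᵢ = 1.310 > 1, so g(0) = 0.850 > 0 and g(1) = -0.310 < 0.
Binary case is linear: z₁(K₁−1)(1+ψ₂(K₂−1)) + z₂(K₂−1)(1+ψ₂(K₁−1)) = 0
⇒ ψ₂ = [z₁(K₁−1)+z₂(K₂−1)] / [−(K₁−1)(K₂−1)] = 0.8499/2.0485 = 0.415
  isobutane: x = 0.068, y = 0.428
  THF: x = 0.932, y = 0.572

y_isobutane (drum 2) = 0.428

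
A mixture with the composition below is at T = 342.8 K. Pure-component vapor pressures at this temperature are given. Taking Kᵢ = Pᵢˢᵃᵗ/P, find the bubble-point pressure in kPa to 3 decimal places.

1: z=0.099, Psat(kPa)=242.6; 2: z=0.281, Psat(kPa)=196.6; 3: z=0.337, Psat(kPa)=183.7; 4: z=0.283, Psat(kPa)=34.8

Pbub = 151.017 kPa

At the bubble point ψ → 0, so ΣzᵢKᵢ = 1 with Kᵢ = Pᵢˢᵃᵗ/P ⇒ P = ΣzᵢPᵢˢᵃᵗ.
P = 0.099·242.6 + 0.281·196.6 + 0.337·183.7 + 0.283·34.8 = 151.017 kPa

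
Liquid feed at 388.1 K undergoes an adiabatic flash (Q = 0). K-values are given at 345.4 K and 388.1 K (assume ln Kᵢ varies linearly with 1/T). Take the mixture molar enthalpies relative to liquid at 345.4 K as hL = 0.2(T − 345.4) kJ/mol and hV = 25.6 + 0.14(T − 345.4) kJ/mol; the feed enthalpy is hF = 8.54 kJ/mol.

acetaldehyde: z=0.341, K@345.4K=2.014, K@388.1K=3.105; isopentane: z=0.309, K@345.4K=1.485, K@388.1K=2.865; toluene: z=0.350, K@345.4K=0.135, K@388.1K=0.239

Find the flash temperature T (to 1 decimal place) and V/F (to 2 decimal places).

T = 347.6 K, V/F = 0.32

Adiabatic flash: solve Rachford–Rice at each trial T, then check hF = ψ·hV(T) + (1−ψ)·hL(T).
  T = 345.4 K: K = (2.014, 1.485, 0.135), RR gives ψ = 0.282, H_out = 7.230 kJ/mol
  T = 388.1 K: K = (3.105, 2.865, 0.239), RR gives ψ = 0.678, H_out = 24.159 kJ/mol
  T = 366.8 K: K = (2.534, 2.104, 0.183), RR gives ψ = 0.529, H_out = 17.148 kJ/mol
  T = 356.1 K: K = (2.267, 1.777, 0.158), RR gives ψ = 0.427, H_out = 12.805 kJ/mol
  T = 350.8 K: K = (2.140, 1.628, 0.146), RR gives ψ = 0.363, H_out = 10.253 kJ/mol
  T = 348.1 K: K = (2.076, 1.555, 0.141), RR gives ψ = 0.325, H_out = 8.804 kJ/mol
  T = 346.8 K: K = (2.046, 1.521, 0.138), RR gives ψ = 0.305, H_out = 8.063 kJ/mol
Linear interpolation between T = 346.8 (H_out = 8.063) and T = 348.1 (H_out = 8.804) on hF = 8.54 gives T ≈ 347.6 K, at which ψ = 0.32.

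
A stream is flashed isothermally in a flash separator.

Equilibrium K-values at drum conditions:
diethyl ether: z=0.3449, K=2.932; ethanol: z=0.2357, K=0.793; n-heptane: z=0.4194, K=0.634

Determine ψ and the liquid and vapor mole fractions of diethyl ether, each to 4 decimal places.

ψ = 0.7582, x_diethyl ether = 0.1399, y_diethyl ether = 0.4103

Let ψ = V/F and solve Σ zᵢ(Kᵢ−1)/(1+ψ(Kᵢ−1)) = 0.
Feasibility: ΣzᵢKᵢ = 1.4641, Σzᵢ/Kᵢ = 1.0764 — both > 1, two phases present.
Newton–Raphson from ψ = 0.5:
  ψ = 0.5000: g = 0.09663, g' = -0.4298 → ψ = 0.7248
  ψ = 0.7248: g = 0.01128, g' = -0.3415 → ψ = 0.7578
  ψ = 0.7578: g = 0.00013, g' = -0.3338 → ψ = 0.7582
Converged at ψ = 0.7582.
Compositions from xᵢ = zᵢ/(1+ψ(Kᵢ−1)), yᵢ = Kᵢxᵢ:
  diethyl ether: x = 0.1399, y = 0.4103
  ethanol: x = 0.2796, y = 0.2217
  n-heptane: x = 0.5805, y = 0.3680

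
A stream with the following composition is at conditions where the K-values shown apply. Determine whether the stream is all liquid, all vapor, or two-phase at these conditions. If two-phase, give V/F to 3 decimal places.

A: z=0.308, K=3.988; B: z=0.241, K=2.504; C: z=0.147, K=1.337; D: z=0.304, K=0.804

all vapor

ΣzᵢKᵢ = 2.273; Σzᵢ/Kᵢ = 0.662.
Since Σzᵢ/Kᵢ < 1 the mixture is above its dew point — single vapor phase.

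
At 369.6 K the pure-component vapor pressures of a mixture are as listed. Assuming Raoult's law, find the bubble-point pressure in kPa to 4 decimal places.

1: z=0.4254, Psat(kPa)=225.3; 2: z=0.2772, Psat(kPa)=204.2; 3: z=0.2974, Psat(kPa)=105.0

Pbub = 183.6739 kPa

At the bubble point ψ → 0, so ΣzᵢKᵢ = 1 with Kᵢ = Pᵢˢᵃᵗ/P ⇒ P = ΣzᵢPᵢˢᵃᵗ.
P = 0.4254·225.3 + 0.2772·204.2 + 0.2974·105.0 = 183.6739 kPa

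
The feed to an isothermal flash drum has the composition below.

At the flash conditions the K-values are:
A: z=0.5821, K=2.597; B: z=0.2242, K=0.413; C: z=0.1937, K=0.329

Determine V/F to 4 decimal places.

Newton–Raphson from V/F = 0.4:
  V/F = 0.4000: g = 0.21761, g' = -0.8477 → V/F = 0.6567
  V/F = 0.6567: g = 0.00721, g' = -0.8370 → V/F = 0.6653
Converged at V/F = 0.6653.

V/F = 0.6653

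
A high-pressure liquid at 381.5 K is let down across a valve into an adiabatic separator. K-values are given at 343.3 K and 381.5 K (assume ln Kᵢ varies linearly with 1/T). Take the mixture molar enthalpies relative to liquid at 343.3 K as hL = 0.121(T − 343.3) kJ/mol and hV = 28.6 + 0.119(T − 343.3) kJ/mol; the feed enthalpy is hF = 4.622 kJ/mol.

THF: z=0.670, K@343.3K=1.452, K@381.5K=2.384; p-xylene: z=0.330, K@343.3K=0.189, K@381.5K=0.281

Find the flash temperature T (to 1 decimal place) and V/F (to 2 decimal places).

Adiabatic flash: solve Rachford–Rice at each trial T, then check hF = ψ·hV(T) + (1−ψ)·hL(T).
  T = 343.3 K: K = (1.452, 0.189), RR gives ψ = 0.096, H_out = 2.747 kJ/mol
  T = 381.5 K: K = (2.384, 0.281), RR gives ψ = 0.693, H_out = 24.401 kJ/mol
  T = 362.4 K: K = (1.885, 0.233), RR gives ψ = 0.501, H_out = 16.607 kJ/mol
  T = 352.9 K: K = (1.661, 0.211), RR gives ψ = 0.350, H_out = 11.156 kJ/mol
  T = 348.1 K: K = (1.555, 0.200), RR gives ψ = 0.242, H_out = 7.502 kJ/mol
  T = 345.7 K: K = (1.503, 0.194), RR gives ψ = 0.175, H_out = 5.300 kJ/mol
  T = 344.5 K: K = (1.477, 0.192), RR gives ψ = 0.137, H_out = 4.074 kJ/mol
Linear interpolation between T = 344.5 (H_out = 4.074) and T = 345.7 (H_out = 5.300) on hF = 4.622 gives T ≈ 345.0 K, at which ψ = 0.15.

T = 345.0 K, V/F = 0.15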